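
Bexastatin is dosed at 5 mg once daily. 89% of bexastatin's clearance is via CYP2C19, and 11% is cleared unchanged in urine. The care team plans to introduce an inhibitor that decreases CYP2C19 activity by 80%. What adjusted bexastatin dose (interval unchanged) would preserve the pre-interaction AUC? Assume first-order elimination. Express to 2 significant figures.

The CYP2C19 pathway (89% of clearance) drops to 0.2× activity: 0.89 × 0.2 = 0.178.
The remaining 11% of clearance is unaffected.
Relative clearance = 0.178 + 0.11 = 0.288.
Css,avg = (dose rate)/CL, so holding Css fixed requires dose ∝ CL: 5 × 0.288 = 1.4 mg.

1.4 mg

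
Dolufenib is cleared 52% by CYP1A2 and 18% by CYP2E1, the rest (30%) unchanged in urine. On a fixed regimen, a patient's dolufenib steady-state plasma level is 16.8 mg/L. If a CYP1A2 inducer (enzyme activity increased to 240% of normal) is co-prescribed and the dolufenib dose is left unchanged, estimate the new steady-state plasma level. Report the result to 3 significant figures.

The CYP1A2 pathway (52% of clearance) is boosted to 2.4× activity: 0.52 × 2.4 = 1.248.
CYP2E1 (18%) and the residual 30% are unaffected.
Relative clearance = 1.248 + 0.18 + 0.3 = 1.728.
New steady-state plasma level = baseline ÷ relative clearance = 16.8 / 1.728 = 9.72 mg/L.

9.72 mg/L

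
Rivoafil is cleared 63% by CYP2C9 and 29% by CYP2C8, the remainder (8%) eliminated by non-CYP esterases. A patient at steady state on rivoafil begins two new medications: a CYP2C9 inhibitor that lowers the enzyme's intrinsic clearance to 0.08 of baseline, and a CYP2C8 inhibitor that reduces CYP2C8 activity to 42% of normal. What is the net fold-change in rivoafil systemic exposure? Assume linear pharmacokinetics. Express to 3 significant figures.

CYP2C9: 0.63 × 0.08 = 0.0504
CYP2C8: 0.29 × 0.42 = 0.1218
Other: 0.08 (unchanged)
New clearance relative to baseline: 0.0504 + 0.1218 + 0.08 = 0.2522.
Because systemic exposure varies inversely with clearance, the combined effect is 1 / 0.2522 = 3.97.

3.97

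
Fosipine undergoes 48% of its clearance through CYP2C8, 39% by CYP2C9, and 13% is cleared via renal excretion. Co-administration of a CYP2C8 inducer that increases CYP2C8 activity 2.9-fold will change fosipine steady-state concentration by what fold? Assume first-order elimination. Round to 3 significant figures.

0.523

The CYP2C8 pathway (48% of clearance) rises to 2.9× activity: 0.48 × 2.9 = 1.392.
CYP2C9 (39%) and the residual 13% are unaffected.
Relative clearance = 1.392 + 0.39 + 0.13 = 1.912.
Since steady-state concentration ∝ 1/CL, the ratio is 1 / 1.912 = 0.523.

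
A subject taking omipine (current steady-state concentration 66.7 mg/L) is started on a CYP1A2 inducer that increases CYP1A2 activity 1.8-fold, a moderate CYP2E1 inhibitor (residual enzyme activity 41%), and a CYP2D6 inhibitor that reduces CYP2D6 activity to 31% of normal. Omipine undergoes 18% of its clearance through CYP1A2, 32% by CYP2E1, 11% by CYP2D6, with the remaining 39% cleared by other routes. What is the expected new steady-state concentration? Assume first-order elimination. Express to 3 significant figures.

75.9 mg/L

The CYP1A2 pathway (18% of clearance) is boosted to 1.8× activity: 0.18 × 1.8 = 0.324.
The CYP2E1 pathway (32% of clearance) is reduced to 0.41× activity: 0.32 × 0.41 = 0.1312.
The CYP2D6 pathway (11% of clearance) is reduced to 0.31× activity: 0.11 × 0.31 = 0.0341.
The remaining 39% of clearance is unaffected.
New clearance relative to baseline: 0.324 + 0.1312 + 0.0341 + 0.39 = 0.8793.
Dividing the baseline by the relative clearance: 66.7 / 0.8793 = 75.9 mg/L.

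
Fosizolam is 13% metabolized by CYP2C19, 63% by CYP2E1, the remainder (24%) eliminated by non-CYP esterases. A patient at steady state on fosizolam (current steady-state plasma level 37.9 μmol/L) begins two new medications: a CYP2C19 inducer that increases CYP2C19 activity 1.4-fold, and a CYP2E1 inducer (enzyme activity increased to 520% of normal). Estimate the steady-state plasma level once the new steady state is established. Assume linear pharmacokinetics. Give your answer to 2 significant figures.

The CYP2C19 pathway (13% of clearance) increases to 1.4× activity: 0.13 × 1.4 = 0.182.
The CYP2E1 pathway (63% of clearance) increases to 5.2× activity: 0.63 × 5.2 = 3.276.
Non-CYP routes (24%) are unchanged.
New clearance relative to baseline: 0.182 + 3.276 + 0.24 = 3.698.
New steady-state plasma level = 37.9 / 3.698 = 10 μmol/L (concentration scales inversely with clearance).

10 μmol/L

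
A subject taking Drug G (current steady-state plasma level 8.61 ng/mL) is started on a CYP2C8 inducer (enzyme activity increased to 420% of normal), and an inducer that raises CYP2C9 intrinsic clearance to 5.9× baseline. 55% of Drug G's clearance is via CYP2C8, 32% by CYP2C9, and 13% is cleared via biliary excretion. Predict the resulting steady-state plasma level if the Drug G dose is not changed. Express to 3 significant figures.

The CYP2C8 pathway (55% of clearance) rises to 4.2× activity: 0.55 × 4.2 = 2.31.
The CYP2C9 pathway (32% of clearance) is boosted to 5.9× activity: 0.32 × 5.9 = 1.888.
Non-CYP routes (13%) are unchanged.
New clearance relative to baseline: 2.31 + 1.888 + 0.13 = 4.328.
Steady-state plasma level ∝ 1/CL: new value = 8.61 / 4.328 = 1.99 ng/mL.

1.99 ng/mL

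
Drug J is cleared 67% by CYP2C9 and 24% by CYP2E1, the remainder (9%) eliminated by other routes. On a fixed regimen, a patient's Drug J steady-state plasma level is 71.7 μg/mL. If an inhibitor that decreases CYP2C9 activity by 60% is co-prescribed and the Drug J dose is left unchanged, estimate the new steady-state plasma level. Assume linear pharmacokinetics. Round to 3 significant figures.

CYP2C9: 0.67 × 0.4 = 0.268
CYP2E1: 0.24 (unchanged)
Other: 0.09 (unchanged)
CL_new/CL_old = 0.268 + 0.24 + 0.09 = 0.598.
With dosing unchanged, steady-state plasma level scales as 1/CL: 71.7 / 0.598 = 120 μg/mL.

120 μg/mL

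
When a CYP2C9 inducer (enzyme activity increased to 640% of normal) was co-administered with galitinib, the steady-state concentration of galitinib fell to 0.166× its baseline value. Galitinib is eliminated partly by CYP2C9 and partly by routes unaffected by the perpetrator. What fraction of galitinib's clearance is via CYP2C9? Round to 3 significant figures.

Write x for the fraction cleared via CYP2C9. The observed steady-state concentration change means clearance rose to 1/0.166 = 6.024 of baseline.
Only the CYP2C9 route changed, so 6.024 = x·6.4 + (1 − x), giving x = 0.930.

0.930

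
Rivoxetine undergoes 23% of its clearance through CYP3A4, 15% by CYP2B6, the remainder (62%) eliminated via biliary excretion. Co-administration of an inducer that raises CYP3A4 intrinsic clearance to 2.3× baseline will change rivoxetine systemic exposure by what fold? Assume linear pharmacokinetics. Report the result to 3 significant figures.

CYP3A4: 0.23 × 2.3 = 0.529
CYP2B6: 0.15 (unchanged)
Other: 0.62 (unchanged)
Relative clearance = 0.529 + 0.15 + 0.62 = 1.299.
Systemic exposure ratio = CL_old/CL_new = 1 / 1.299 = 0.770.

0.770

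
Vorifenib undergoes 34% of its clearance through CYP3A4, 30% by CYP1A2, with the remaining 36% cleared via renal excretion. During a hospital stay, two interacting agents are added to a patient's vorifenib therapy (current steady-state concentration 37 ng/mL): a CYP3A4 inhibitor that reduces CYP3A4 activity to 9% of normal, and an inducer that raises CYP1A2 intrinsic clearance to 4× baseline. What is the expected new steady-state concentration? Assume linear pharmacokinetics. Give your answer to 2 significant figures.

The CYP3A4 pathway (34% of clearance) is reduced to 0.09× activity: 0.34 × 0.09 = 0.0306.
The CYP1A2 pathway (30% of clearance) increases to 4× activity: 0.3 × 4 = 1.2.
Non-CYP routes (36%) are unchanged.
New clearance relative to baseline: 0.0306 + 1.2 + 0.36 = 1.5906.
Steady-state concentration ∝ 1/CL: new value = 37 / 1.5906 = 23 ng/mL.

23 ng/mL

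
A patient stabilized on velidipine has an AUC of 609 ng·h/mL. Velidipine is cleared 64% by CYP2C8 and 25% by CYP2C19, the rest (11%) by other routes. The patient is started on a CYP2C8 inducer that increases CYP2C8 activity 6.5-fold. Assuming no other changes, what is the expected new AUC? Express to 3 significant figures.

The CYP2C8 pathway (64% of clearance) rises to 6.5× activity: 0.64 × 6.5 = 4.16.
CYP2C19 (25%) and the residual 11% are unaffected.
Relative clearance = 4.16 + 0.25 + 0.11 = 4.52.
With dosing unchanged, AUC scales as 1/CL: 609 / 4.52 = 135 ng·h/mL.

135 ng·h/mL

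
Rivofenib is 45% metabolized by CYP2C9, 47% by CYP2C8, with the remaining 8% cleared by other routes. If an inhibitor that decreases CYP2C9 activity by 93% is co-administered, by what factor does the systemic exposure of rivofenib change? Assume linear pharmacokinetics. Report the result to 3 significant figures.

CYP2C9: 0.45 × 0.07 = 0.0315
CYP2C8: 0.47 (unchanged)
Other: 0.08 (unchanged)
New clearance relative to baseline: 0.0315 + 0.47 + 0.08 = 0.5815.
Systemic exposure ratio = CL_old/CL_new = 1 / 0.5815 = 1.72.

1.72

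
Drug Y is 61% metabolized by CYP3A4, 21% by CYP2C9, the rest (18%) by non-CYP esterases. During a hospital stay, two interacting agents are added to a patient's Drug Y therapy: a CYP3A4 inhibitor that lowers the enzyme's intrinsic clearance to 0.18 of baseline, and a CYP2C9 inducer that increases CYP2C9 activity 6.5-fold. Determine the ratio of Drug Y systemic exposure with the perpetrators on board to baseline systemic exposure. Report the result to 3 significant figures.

CYP3A4: 0.61 × 0.18 = 0.1098
CYP2C9: 0.21 × 6.5 = 1.365
Other: 0.18 (unchanged)
New clearance relative to baseline: 0.1098 + 1.365 + 0.18 = 1.6548.
Net systemic exposure ratio = 1 / 1.6548 = 0.604.

0.604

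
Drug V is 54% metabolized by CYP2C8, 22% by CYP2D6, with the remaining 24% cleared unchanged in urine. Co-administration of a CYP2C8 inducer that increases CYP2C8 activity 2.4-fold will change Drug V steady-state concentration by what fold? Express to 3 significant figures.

The CYP2C8 pathway (54% of clearance) is boosted to 2.4× activity: 0.54 × 2.4 = 1.296.
CYP2D6 (22%) and the residual 24% are unaffected.
Relative clearance = 1.296 + 0.22 + 0.24 = 1.756.
Steady-state concentration ratio = CL_old/CL_new = 1 / 1.756 = 0.569.

0.569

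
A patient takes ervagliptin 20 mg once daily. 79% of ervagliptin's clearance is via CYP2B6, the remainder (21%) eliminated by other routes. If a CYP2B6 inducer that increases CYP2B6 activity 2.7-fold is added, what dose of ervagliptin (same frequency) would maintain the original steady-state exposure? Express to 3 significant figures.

The CYP2B6 pathway (79% of clearance) is boosted to 2.7× activity: 0.79 × 2.7 = 2.133.
Non-CYP routes (21%) are unchanged.
Relative clearance = 2.133 + 0.21 = 2.343.
Exposure is unchanged when dose changes in proportion to clearance. New dose = 20 mg × 2.343 = 46.9 mg.

46.9 mg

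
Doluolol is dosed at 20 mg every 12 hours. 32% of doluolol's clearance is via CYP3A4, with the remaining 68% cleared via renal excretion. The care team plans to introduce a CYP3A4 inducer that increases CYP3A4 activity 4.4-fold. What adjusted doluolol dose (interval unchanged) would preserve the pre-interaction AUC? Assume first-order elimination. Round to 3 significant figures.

41.8 mg

The CYP3A4 pathway (32% of clearance) increases to 4.4× activity: 0.32 × 4.4 = 1.408.
Non-CYP routes (68%) are unchanged.
Relative clearance = 1.408 + 0.68 = 2.088.
Exposure is unchanged when dose changes in proportion to clearance. New dose = 20 mg × 2.088 = 41.8 mg.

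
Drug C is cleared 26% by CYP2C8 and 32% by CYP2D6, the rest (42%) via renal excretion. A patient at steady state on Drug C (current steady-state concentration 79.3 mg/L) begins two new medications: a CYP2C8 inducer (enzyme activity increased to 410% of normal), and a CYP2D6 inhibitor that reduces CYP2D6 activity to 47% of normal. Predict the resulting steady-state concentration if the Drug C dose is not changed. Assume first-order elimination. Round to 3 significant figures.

The CYP2C8 pathway (26% of clearance) rises to 4.1× activity: 0.26 × 4.1 = 1.066.
The CYP2D6 pathway (32% of clearance) is reduced to 0.47× activity: 0.32 × 0.47 = 0.1504.
The remaining 42% of clearance is unaffected.
CL_new/CL_old = 1.066 + 0.1504 + 0.42 = 1.6364.
Dividing the baseline by the relative clearance: 79.3 / 1.6364 = 48.5 mg/L.

48.5 mg/L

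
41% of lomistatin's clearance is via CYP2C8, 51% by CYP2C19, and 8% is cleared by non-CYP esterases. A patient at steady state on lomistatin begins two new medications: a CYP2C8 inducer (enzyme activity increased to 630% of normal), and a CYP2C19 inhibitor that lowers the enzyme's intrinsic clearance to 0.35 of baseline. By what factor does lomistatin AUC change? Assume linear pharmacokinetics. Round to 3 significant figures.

The CYP2C8 pathway (41% of clearance) is boosted to 6.3× activity: 0.41 × 6.3 = 2.583.
The CYP2C19 pathway (51% of clearance) falls to 0.35× activity: 0.51 × 0.35 = 0.1785.
Non-CYP routes (8%) are unchanged.
New clearance relative to baseline: 2.583 + 0.1785 + 0.08 = 2.8415.
AUC ∝ 1/CL: fold-change = 1 / 2.8415 = 0.352.

0.352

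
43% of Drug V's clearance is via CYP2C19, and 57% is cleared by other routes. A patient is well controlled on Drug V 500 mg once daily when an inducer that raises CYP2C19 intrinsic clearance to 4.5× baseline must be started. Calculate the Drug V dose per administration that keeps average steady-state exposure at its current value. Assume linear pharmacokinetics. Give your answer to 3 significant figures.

CYP2C19: 0.43 × 4.5 = 1.935
Other: 0.57 (unchanged)
CL_new/CL_old = 1.935 + 0.57 = 2.505.
To maintain the same steady-state level, dose must scale with clearance: new dose = 500 × 2.505 = 1.25 × 10³ mg.

1.25 × 10³ mg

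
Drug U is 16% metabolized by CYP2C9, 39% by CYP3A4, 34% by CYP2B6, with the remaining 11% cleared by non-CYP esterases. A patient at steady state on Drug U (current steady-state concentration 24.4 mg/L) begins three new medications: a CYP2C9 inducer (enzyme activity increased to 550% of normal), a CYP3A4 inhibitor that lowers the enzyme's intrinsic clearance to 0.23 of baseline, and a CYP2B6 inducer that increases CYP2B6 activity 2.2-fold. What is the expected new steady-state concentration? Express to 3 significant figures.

The CYP2C9 pathway (16% of clearance) is boosted to 5.5× activity: 0.16 × 5.5 = 0.88.
The CYP3A4 pathway (39% of clearance) falls to 0.23× activity: 0.39 × 0.23 = 0.0897.
The CYP2B6 pathway (34% of clearance) rises to 2.2× activity: 0.34 × 2.2 = 0.748.
The remaining 11% of clearance is unaffected.
CL_new/CL_old = 0.88 + 0.0897 + 0.748 + 0.11 = 1.8277.
Steady-state concentration ∝ 1/CL: new value = 24.4 / 1.8277 = 13.4 mg/L.

13.4 mg/L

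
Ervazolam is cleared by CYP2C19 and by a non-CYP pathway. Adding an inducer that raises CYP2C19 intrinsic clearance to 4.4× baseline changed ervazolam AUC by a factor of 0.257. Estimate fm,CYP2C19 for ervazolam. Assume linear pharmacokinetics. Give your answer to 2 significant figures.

0.85

Write x for the fraction cleared via CYP2C19. The observed AUC change means clearance rose to 1/0.257 = 3.891 of baseline.
Only the CYP2C19 route changed, so 3.891 = x·4.4 + (1 − x), giving x = 0.85.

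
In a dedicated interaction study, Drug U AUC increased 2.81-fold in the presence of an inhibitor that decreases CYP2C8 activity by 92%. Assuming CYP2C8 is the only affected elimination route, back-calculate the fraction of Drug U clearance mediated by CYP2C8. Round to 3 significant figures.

0.700

CL'/CL = 1 / 2.81 = 0.3559
0.08·fm + (1 − fm) = 0.3559
fm = (0.3559 − 1) / (0.08 − 1) = 0.700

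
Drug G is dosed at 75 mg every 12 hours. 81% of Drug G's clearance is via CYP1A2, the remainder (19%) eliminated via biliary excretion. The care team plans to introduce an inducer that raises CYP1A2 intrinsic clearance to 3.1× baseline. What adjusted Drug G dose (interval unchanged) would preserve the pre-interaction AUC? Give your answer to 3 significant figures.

203 mg

CYP1A2: 0.81 × 3.1 = 2.511
Other: 0.19 (unchanged)
New clearance relative to baseline: 2.511 + 0.19 = 2.701.
To maintain the same steady-state level, dose must scale with clearance: new dose = 75 × 2.701 = 203 mg.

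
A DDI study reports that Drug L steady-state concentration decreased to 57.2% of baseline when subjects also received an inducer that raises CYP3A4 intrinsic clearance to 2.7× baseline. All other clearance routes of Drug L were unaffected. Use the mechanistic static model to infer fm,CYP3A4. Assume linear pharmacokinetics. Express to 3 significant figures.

0.440

Let x = fm,CYP3A4. Because steady-state concentration ∝ 1/CL, relative clearance rose to 1/0.572 = 1.748.
Setting x·2.7 + (1 − x) = 1.748 and solving: x = (1.748 − 1)/(2.7 − 1) = 0.440.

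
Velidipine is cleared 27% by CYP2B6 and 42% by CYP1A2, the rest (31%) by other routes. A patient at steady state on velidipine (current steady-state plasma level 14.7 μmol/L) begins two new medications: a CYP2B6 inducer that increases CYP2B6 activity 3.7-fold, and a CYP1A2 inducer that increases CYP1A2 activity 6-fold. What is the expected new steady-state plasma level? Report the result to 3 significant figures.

CYP2B6: 0.27 × 3.7 = 0.999
CYP1A2: 0.42 × 6 = 2.52
Other: 0.31 (unchanged)
CL_new/CL_old = 0.999 + 2.52 + 0.31 = 3.829.
New steady-state plasma level = 14.7 / 3.829 = 3.84 μmol/L (concentration scales inversely with clearance).

3.84 μmol/L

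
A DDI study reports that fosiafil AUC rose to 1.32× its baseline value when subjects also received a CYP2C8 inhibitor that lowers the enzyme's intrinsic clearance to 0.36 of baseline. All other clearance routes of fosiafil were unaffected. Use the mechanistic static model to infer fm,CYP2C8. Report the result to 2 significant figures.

0.38

CL'/CL = 1 / 1.32 = 0.7576
0.36·fm + (1 − fm) = 0.7576
fm = (0.7576 − 1) / (0.36 − 1) = 0.38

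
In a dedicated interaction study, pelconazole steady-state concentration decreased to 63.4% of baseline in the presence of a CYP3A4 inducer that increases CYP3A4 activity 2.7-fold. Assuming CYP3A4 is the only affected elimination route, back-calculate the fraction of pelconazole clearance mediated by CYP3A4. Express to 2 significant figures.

0.34

CL'/CL = 1 / 0.634 = 1.577
2.7·fm + (1 − fm) = 1.577
fm = (1.577 − 1) / (2.7 − 1) = 0.34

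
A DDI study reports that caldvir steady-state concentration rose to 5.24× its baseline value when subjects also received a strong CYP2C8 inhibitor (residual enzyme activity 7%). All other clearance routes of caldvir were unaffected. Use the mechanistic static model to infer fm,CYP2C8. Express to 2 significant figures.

Let x = fm,CYP2C8. Because steady-state concentration ∝ 1/CL, relative clearance fell to 1/5.24 = 0.1908.
Only the CYP2C8 route changed, so 0.1908 = x·0.07 + (1 − x), giving x = 0.87.

0.87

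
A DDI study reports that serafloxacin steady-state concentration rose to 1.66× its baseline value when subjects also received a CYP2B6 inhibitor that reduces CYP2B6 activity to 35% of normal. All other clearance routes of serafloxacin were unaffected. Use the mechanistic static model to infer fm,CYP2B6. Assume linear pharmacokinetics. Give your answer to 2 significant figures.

Let fm be the CYP2B6 fraction. New clearance relative to baseline = fm × 0.35 + (1 − fm).
Steady-state concentration ratio = 1 / (new CL fraction), so new CL fraction = 1 / 1.66 = 0.6024.
fm × 0.35 + 1 − fm = 0.6024  ⇒  fm × (0.35 − 1) = −0.3976  ⇒  fm = 0.61.

0.61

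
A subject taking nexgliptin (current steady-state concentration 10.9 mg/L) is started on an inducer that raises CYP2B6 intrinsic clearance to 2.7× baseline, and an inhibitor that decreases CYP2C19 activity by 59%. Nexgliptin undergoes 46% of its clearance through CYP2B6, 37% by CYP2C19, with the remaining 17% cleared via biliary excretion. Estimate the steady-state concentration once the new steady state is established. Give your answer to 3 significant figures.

The CYP2B6 pathway (46% of clearance) increases to 2.7× activity: 0.46 × 2.7 = 1.242.
The CYP2C19 pathway (37% of clearance) falls to 0.41× activity: 0.37 × 0.41 = 0.1517.
Non-CYP routes (17%) are unchanged.
Relative clearance = 1.242 + 0.1517 + 0.17 = 1.5637.
Dividing the baseline by the relative clearance: 10.9 / 1.5637 = 6.97 mg/L.

6.97 mg/L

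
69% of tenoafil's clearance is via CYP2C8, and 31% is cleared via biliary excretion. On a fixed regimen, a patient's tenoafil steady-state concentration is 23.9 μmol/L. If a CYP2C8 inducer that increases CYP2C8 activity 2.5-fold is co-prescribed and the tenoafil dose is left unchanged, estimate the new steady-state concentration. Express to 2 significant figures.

12 μmol/L

The CYP2C8 pathway (69% of clearance) rises to 2.5× activity: 0.69 × 2.5 = 1.725.
Non-CYP routes (31%) are unchanged.
New clearance relative to baseline: 1.725 + 0.31 = 2.035.
With dosing unchanged, steady-state concentration scales as 1/CL: 23.9 / 2.035 = 12 μmol/L.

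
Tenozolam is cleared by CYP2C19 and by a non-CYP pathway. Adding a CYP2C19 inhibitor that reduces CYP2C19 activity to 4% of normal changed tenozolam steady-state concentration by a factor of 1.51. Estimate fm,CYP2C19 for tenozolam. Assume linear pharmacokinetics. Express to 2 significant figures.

0.35

Let x = fm,CYP2C19. Because steady-state concentration ∝ 1/CL, relative clearance fell to 1/1.51 = 0.6623.
Only the CYP2C19 route changed, so 0.6623 = x·0.04 + (1 − x), giving x = 0.35.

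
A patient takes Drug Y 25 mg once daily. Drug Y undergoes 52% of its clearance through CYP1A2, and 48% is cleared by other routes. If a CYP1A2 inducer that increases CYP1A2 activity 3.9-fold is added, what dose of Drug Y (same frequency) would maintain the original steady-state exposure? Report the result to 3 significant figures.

The CYP1A2 pathway (52% of clearance) increases to 3.9× activity: 0.52 × 3.9 = 2.028.
The remaining 48% of clearance is unaffected.
New clearance relative to baseline: 2.028 + 0.48 = 2.508.
Css,avg = (dose rate)/CL, so holding Css fixed requires dose ∝ CL: 25 × 2.508 = 62.7 mg.

62.7 mg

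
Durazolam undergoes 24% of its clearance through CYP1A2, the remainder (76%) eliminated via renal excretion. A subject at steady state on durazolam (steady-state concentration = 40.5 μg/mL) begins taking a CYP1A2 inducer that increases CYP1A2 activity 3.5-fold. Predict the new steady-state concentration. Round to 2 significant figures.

The CYP1A2 pathway (24% of clearance) rises to 3.5× activity: 0.24 × 3.5 = 0.84.
Non-CYP routes (76%) are unchanged.
CL_new/CL_old = 0.84 + 0.76 = 1.6.
Steady-state concentration ∝ 1/CL, so new value = 40.5 / 1.6 = 25 μg/mL.

25 μg/mL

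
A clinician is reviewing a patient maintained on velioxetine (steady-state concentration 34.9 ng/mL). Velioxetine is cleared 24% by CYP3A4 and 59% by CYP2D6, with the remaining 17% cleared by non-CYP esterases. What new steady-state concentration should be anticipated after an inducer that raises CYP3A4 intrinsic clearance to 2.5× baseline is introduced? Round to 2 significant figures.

26 ng/mL

The CYP3A4 pathway (24% of clearance) rises to 2.5× activity: 0.24 × 2.5 = 0.6.
CYP2D6 (59%) and the residual 17% are unaffected.
CL_new/CL_old = 0.6 + 0.59 + 0.17 = 1.36.
With dosing unchanged, steady-state concentration scales as 1/CL: 34.9 / 1.36 = 26 ng/mL.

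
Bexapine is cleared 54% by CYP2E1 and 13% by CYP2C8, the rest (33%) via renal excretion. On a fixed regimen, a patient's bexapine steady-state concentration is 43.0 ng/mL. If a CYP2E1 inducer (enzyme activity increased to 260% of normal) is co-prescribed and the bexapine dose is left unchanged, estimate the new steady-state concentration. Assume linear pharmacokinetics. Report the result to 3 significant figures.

The CYP2E1 pathway (54% of clearance) is boosted to 2.6× activity: 0.54 × 2.6 = 1.404.
CYP2C8 (13%) and the residual 33% are unaffected.
Relative clearance = 1.404 + 0.13 + 0.33 = 1.864.
With dosing unchanged, steady-state concentration scales as 1/CL: 43.0 / 1.864 = 23.1 ng/mL.

23.1 ng/mL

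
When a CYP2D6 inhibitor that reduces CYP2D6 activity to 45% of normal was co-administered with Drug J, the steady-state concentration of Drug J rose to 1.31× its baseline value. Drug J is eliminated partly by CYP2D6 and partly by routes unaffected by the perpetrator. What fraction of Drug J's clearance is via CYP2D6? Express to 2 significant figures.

0.43

CL'/CL = 1 / 1.31 = 0.7634
0.45·fm + (1 − fm) = 0.7634
fm = (0.7634 − 1) / (0.45 − 1) = 0.43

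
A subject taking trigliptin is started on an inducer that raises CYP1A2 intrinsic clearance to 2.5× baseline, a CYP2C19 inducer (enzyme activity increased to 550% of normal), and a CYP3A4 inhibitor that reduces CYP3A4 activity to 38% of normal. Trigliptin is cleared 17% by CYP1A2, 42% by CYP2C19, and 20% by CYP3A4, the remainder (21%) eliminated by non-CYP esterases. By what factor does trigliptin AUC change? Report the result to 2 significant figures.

0.33

CYP1A2: 0.17 × 2.5 = 0.425
CYP2C19: 0.42 × 5.5 = 2.31
CYP3A4: 0.2 × 0.38 = 0.076
Other: 0.21 (unchanged)
New clearance relative to baseline: 0.425 + 2.31 + 0.076 + 0.21 = 3.021.
Net AUC ratio = 1 / 3.021 = 0.33.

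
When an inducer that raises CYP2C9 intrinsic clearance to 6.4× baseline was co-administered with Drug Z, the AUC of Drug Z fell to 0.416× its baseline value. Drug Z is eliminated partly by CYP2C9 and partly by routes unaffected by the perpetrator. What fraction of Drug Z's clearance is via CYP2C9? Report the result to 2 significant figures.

0.26

CL'/CL = 1 / 0.416 = 2.404
6.4·fm + (1 − fm) = 2.404
fm = (2.404 − 1) / (6.4 − 1) = 0.26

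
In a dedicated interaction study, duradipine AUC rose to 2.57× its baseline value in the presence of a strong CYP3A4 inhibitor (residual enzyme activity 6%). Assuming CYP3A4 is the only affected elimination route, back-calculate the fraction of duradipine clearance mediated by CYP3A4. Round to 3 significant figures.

0.650

Call the CYP3A4 fraction fm. After the interaction, CL_new/CL_old = fm × 0.06 + (1 − fm).
AUC ratio = 1 / (new CL fraction), so new CL fraction = 1 / 2.57 = 0.3891.
fm × 0.06 + 1 − fm = 0.3891  ⇒  fm × (0.06 − 1) = −0.6109  ⇒  fm = 0.650.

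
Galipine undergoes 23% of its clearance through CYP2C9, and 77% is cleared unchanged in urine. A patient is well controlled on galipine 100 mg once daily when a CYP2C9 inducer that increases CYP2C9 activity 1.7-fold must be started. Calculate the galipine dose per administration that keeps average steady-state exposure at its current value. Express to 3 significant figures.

116 mg

The CYP2C9 pathway (23% of clearance) increases to 1.7× activity: 0.23 × 1.7 = 0.391.
The remaining 77% of clearance is unaffected.
New clearance relative to baseline: 0.391 + 0.77 = 1.161.
Exposure is unchanged when dose changes in proportion to clearance. New dose = 100 mg × 1.161 = 116 mg.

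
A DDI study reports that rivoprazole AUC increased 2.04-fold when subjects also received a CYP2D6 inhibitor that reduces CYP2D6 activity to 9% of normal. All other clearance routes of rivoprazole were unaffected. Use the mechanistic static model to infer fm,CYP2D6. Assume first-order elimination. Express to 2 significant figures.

Let x = fm,CYP2D6. Because AUC ∝ 1/CL, relative clearance fell to 1/2.04 = 0.4902.
Only the CYP2D6 route changed, so 0.4902 = x·0.09 + (1 − x), giving x = 0.56.

0.56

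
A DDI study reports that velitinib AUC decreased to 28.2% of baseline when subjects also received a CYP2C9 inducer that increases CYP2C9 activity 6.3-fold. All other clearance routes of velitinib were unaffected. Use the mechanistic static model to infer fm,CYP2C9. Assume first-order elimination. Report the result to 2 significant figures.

Call the CYP2C9 fraction fm. After the interaction, CL_new/CL_old = fm × 6.3 + (1 − fm).
AUC ratio = 1 / (new CL fraction), so new CL fraction = 1 / 0.282 = 3.546.
fm × 6.3 + 1 − fm = 3.546  ⇒  fm × (6.3 − 1) = 2.546  ⇒  fm = 0.48.

0.48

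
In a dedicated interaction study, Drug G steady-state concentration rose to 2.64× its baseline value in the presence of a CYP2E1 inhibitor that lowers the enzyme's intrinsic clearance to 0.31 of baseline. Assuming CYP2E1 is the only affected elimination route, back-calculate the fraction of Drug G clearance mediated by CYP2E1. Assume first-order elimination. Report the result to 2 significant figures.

Let fm be the CYP2E1 fraction. New clearance relative to baseline = fm × 0.31 + (1 − fm).
Steady-state concentration ratio = 1 / (new CL fraction), so new CL fraction = 1 / 2.64 = 0.3788.
fm × 0.31 + 1 − fm = 0.3788  ⇒  fm × (0.31 − 1) = −0.6212  ⇒  fm = 0.90.

0.90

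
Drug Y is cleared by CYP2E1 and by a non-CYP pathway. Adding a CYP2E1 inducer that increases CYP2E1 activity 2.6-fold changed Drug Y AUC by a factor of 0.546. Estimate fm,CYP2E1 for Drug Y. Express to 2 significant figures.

Let x = fm,CYP2E1. Because AUC ∝ 1/CL, relative clearance rose to 1/0.546 = 1.832.
Only the CYP2E1 route changed, so 1.832 = x·2.6 + (1 − x), giving x = 0.52.

0.52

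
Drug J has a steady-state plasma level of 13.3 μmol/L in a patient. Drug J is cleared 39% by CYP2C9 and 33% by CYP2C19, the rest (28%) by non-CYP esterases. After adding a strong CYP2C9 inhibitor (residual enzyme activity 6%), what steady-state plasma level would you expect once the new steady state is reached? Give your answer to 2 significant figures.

The CYP2C9 pathway (39% of clearance) is reduced to 0.06× activity: 0.39 × 0.06 = 0.0234.
CYP2C19 (33%) and the residual 28% are unaffected.
Relative clearance = 0.0234 + 0.33 + 0.28 = 0.6334.
With dosing unchanged, steady-state plasma level scales as 1/CL: 13.3 / 0.6334 = 21 μmol/L.

21 μmol/L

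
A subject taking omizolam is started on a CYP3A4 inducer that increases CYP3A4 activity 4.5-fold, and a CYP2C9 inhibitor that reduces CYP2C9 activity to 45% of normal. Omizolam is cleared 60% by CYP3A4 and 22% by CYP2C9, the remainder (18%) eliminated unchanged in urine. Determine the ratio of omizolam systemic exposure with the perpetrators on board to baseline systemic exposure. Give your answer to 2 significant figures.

0.34

The CYP3A4 pathway (60% of clearance) is boosted to 4.5× activity: 0.6 × 4.5 = 2.7.
The CYP2C9 pathway (22% of clearance) is reduced to 0.45× activity: 0.22 × 0.45 = 0.099.
The remaining 18% of clearance is unaffected.
CL_new/CL_old = 2.7 + 0.099 + 0.18 = 2.979.
Net systemic exposure ratio = 1 / 2.979 = 0.34.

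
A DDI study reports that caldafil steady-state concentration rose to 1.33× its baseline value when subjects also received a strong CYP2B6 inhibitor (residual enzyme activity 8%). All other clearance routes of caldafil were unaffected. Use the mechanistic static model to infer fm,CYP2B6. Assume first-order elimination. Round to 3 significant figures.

0.270

CL'/CL = 1 / 1.33 = 0.7519
0.08·fm + (1 − fm) = 0.7519
fm = (0.7519 − 1) / (0.08 − 1) = 0.270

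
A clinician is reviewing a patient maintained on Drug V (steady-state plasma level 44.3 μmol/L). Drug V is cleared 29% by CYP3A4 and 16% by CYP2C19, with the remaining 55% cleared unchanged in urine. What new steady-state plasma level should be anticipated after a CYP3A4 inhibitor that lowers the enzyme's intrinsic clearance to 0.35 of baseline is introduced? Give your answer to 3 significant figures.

CYP3A4: 0.29 × 0.35 = 0.1015
CYP2C19: 0.16 (unchanged)
Other: 0.55 (unchanged)
New clearance relative to baseline: 0.1015 + 0.16 + 0.55 = 0.8115.
New steady-state plasma level = baseline ÷ relative clearance = 44.3 / 0.8115 = 54.6 μmol/L.

54.6 μmol/L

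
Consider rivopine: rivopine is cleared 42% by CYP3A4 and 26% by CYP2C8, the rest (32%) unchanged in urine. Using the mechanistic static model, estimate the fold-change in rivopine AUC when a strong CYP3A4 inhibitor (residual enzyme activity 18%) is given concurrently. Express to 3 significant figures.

The CYP3A4 pathway (42% of clearance) drops to 0.18× activity: 0.42 × 0.18 = 0.0756.
CYP2C8 (26%) and the residual 32% are unaffected.
CL_new/CL_old = 0.0756 + 0.26 + 0.32 = 0.6556.
AUC is inversely proportional to clearance, so the fold-change is 1 / 0.6556 = 1.53.

1.53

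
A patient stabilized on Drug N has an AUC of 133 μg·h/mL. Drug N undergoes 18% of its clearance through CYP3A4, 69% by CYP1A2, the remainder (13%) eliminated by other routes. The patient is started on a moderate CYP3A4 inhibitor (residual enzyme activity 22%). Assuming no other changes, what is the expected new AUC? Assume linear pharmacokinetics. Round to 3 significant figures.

155 μg·h/mL

The CYP3A4 pathway (18% of clearance) drops to 0.22× activity: 0.18 × 0.22 = 0.0396.
CYP1A2 (69%) and the residual 13% are unaffected.
CL_new/CL_old = 0.0396 + 0.69 + 0.13 = 0.8596.
New AUC = baseline ÷ relative clearance = 133 / 0.8596 = 155 μg·h/mL.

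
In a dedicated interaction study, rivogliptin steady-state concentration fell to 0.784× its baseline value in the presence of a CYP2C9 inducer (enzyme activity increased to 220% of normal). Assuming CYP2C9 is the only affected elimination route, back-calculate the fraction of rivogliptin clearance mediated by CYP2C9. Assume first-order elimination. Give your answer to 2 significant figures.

0.23

Call the CYP2C9 fraction fm. After the interaction, CL_new/CL_old = fm × 2.2 + (1 − fm).
Steady-state concentration ratio = 1 / (new CL fraction), so new CL fraction = 1 / 0.784 = 1.276.
fm × 2.2 + 1 − fm = 1.276  ⇒  fm × (2.2 − 1) = 0.2755  ⇒  fm = 0.23.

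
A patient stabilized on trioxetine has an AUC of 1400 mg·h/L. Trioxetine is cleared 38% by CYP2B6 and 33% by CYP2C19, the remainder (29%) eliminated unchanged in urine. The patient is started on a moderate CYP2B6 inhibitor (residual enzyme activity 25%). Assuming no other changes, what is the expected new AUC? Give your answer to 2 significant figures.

2.0 × 10³ mg·h/L

CYP2B6: 0.38 × 0.25 = 0.095
CYP2C19: 0.33 (unchanged)
Other: 0.29 (unchanged)
New clearance relative to baseline: 0.095 + 0.33 + 0.29 = 0.715.
AUC ∝ 1/CL, so new value = 1400 / 0.715 = 2.0 × 10³ mg·h/L.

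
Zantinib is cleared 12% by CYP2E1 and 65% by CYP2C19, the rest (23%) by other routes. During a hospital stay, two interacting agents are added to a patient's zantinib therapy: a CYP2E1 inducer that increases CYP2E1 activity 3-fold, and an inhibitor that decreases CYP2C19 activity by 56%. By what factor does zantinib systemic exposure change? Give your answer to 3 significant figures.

CYP2E1: 0.12 × 3 = 0.36
CYP2C19: 0.65 × 0.44 = 0.286
Other: 0.23 (unchanged)
CL_new/CL_old = 0.36 + 0.286 + 0.23 = 0.876.
Because systemic exposure varies inversely with clearance, the combined effect is 1 / 0.876 = 1.14.

1.14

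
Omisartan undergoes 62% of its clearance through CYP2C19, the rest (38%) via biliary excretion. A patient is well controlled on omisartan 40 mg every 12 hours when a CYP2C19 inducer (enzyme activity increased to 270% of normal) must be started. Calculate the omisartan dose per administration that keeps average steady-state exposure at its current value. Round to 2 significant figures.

CYP2C19: 0.62 × 2.7 = 1.674
Other: 0.38 (unchanged)
New clearance relative to baseline: 1.674 + 0.38 = 2.054.
To maintain the same steady-state level, dose must scale with clearance: new dose = 40 × 2.054 = 82 mg.

82 mg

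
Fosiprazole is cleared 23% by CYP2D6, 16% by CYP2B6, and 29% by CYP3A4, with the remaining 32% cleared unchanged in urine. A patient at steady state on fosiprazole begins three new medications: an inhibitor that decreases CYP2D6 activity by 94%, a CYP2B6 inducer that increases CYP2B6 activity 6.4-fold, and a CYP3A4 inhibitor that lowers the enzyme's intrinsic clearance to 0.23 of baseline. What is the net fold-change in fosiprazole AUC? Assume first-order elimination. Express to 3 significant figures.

0.702

The CYP2D6 pathway (23% of clearance) is reduced to 0.06× activity: 0.23 × 0.06 = 0.0138.
The CYP2B6 pathway (16% of clearance) is boosted to 6.4× activity: 0.16 × 6.4 = 1.024.
The CYP3A4 pathway (29% of clearance) drops to 0.23× activity: 0.29 × 0.23 = 0.0667.
Non-CYP routes (32%) are unchanged.
CL_new/CL_old = 0.0138 + 1.024 + 0.0667 + 0.32 = 1.4245.
AUC ∝ 1/CL: fold-change = 1 / 1.4245 = 0.702.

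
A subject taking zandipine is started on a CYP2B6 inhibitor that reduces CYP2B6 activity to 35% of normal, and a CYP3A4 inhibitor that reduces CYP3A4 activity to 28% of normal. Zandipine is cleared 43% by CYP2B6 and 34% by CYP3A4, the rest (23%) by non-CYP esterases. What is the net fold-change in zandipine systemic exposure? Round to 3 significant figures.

The CYP2B6 pathway (43% of clearance) is reduced to 0.35× activity: 0.43 × 0.35 = 0.1505.
The CYP3A4 pathway (34% of clearance) is reduced to 0.28× activity: 0.34 × 0.28 = 0.0952.
The remaining 23% of clearance is unaffected.
Relative clearance = 0.1505 + 0.0952 + 0.23 = 0.4757.
Net systemic exposure ratio = 1 / 0.4757 = 2.10.

2.10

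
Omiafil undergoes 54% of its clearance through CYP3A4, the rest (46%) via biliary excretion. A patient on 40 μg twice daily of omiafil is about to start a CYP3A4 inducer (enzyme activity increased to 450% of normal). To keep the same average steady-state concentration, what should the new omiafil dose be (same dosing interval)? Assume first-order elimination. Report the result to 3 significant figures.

116 μg

CYP3A4: 0.54 × 4.5 = 2.43
Other: 0.46 (unchanged)
CL_new/CL_old = 2.43 + 0.46 = 2.89.
Css,avg = (dose rate)/CL, so holding Css fixed requires dose ∝ CL: 40 × 2.89 = 116 μg.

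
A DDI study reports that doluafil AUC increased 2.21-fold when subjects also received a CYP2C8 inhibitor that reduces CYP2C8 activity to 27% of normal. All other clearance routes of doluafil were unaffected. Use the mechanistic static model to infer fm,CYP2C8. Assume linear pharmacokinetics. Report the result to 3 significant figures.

0.750

Let fm be the CYP2C8 fraction. New clearance relative to baseline = fm × 0.27 + (1 − fm).
AUC ratio = 1 / (new CL fraction), so new CL fraction = 1 / 2.21 = 0.4525.
fm × 0.27 + 1 − fm = 0.4525  ⇒  fm × (0.27 − 1) = −0.5475  ⇒  fm = 0.750.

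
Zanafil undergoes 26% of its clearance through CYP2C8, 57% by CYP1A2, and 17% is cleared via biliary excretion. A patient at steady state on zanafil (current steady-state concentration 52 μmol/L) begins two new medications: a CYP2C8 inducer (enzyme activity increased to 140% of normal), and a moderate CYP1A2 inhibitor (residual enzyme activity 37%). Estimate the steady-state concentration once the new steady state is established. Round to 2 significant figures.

70 μmol/L

The CYP2C8 pathway (26% of clearance) is boosted to 1.4× activity: 0.26 × 1.4 = 0.364.
The CYP1A2 pathway (57% of clearance) is reduced to 0.37× activity: 0.57 × 0.37 = 0.2109.
Non-CYP routes (17%) are unchanged.
Relative clearance = 0.364 + 0.2109 + 0.17 = 0.7449.
Dividing the baseline by the relative clearance: 52 / 0.7449 = 70 μmol/L.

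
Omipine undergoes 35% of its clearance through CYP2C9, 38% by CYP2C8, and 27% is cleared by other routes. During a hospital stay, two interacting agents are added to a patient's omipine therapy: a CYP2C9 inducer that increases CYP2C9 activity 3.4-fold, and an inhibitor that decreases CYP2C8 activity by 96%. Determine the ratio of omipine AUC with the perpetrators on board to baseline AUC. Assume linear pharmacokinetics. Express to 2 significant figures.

The CYP2C9 pathway (35% of clearance) rises to 3.4× activity: 0.35 × 3.4 = 1.19.
The CYP2C8 pathway (38% of clearance) falls to 0.04× activity: 0.38 × 0.04 = 0.0152.
The remaining 27% of clearance is unaffected.
CL_new/CL_old = 1.19 + 0.0152 + 0.27 = 1.4752.
Net AUC ratio = 1 / 1.4752 = 0.68.

0.68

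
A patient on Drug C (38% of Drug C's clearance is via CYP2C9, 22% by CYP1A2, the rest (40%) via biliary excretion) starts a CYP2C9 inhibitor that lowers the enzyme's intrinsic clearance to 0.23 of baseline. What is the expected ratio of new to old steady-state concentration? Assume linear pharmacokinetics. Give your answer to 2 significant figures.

1.4

The CYP2C9 pathway (38% of clearance) is reduced to 0.23× activity: 0.38 × 0.23 = 0.0874.
CYP1A2 (22%) and the residual 40% are unaffected.
CL_new/CL_old = 0.0874 + 0.22 + 0.4 = 0.7074.
Since steady-state concentration ∝ 1/CL, the ratio is 1 / 0.7074 = 1.4.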